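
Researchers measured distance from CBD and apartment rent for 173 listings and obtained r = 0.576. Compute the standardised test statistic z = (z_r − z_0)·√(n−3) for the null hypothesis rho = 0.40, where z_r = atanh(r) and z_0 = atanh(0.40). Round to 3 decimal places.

Fisher z: atanh(0.576) = 0.656456, atanh(0.40) = 0.423649
z = (z_r − z_0)·√(n−3) = (0.656456 − 0.423649)·√170 = 0.232807 · 13.038405 = 3.035

3.035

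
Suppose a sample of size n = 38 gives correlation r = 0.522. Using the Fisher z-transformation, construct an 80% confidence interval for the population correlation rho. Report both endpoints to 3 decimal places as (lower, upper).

(0.347, 0.662)

z_r = atanh(0.522) = 0.579085;  SE = 1/√(n−3) = 1/√35 = 0.169031
z-limits: 0.579085 ± 1.282·0.169031 = 0.579085 ± 0.216698 = [0.362387, 0.795783]
ρ-limits: (tanh 0.362387, tanh 0.795783) = (0.347, 0.662)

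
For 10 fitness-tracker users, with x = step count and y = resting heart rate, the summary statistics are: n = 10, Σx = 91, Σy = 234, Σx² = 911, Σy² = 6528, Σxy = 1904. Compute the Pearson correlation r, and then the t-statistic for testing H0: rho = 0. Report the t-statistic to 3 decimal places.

-3.340

S_xy = nΣxy − ΣxΣy = 10·1904 − 91·234 = 19040 − 21294 = -2254
S_xx = nΣx² − (Σx)² = 10·911 − 91² = 9110 − 8281 = 829
S_yy = nΣy² − (Σy)² = 10·6528 − 234² = 65280 − 54756 = 10524
r = S_xy / √(S_xx·S_yy) = -2254 / √(829·10524) = -2254 / √8724396 = -2254 / 2953.7089 = -0.7631
t = r·√(n−2)/√(1−r²) = -0.7631·√8 / √(1−0.582322) = -2.158373 / 0.646280 = -3.340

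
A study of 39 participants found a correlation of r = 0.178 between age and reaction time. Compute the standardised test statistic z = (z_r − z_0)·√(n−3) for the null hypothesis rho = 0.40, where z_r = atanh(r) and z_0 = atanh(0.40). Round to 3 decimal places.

-1.462

Fisher z: atanh(0.178) = 0.179916, atanh(0.40) = 0.423649
z = (z_r − z_0)·√(n−3) = (0.179916 − 0.423649)·√36 = -0.243733 · 6.000000 = -1.462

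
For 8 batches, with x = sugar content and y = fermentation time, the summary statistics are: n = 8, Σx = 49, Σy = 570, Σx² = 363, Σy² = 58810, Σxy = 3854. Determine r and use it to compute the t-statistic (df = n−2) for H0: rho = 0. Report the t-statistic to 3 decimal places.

Numerator: nΣxy − (Σx)(Σy) = 8·3854 − (49)(570) = 2902
Denominator: √[(nΣx²−(Σx)²)(nΣy²−(Σy)²)]
  nΣx²−(Σx)² = 8·363 − 2401 = 503;  nΣy²−(Σy)² = 8·58810 − 324900 = 145580
  √(503·145580) = √73226740 = 8557.2624
r = 2902 / 8557.2624 = 0.3391
t = r·√(n−2)/√(1−r²) = 0.3391·√6 / √(1−0.114989) = 0.830622 / 0.940750 = 0.883

0.883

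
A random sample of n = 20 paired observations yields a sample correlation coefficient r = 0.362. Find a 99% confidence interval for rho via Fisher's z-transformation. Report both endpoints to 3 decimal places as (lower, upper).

z_r = atanh(0.362) = 0.379186;  SE = 1/√(n−3) = 1/√17 = 0.242536
z-limits: 0.379186 ± 2.576·0.242536 = 0.379186 ± 0.624773 = [-0.245587, 1.003959]
ρ-limits: (tanh -0.245587, tanh 1.003959) = (-0.241, 0.763)

(-0.241, 0.763)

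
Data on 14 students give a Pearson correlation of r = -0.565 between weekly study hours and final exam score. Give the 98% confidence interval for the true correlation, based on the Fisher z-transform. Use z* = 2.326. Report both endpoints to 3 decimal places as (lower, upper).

Fisher z: z_r = atanh(r) = ½·ln((1+(-0.565))/(1−(-0.565))) = -0.640148
SE(z) = 1/√(n−3) = 1/√11 = 0.301511
98% ⇒ z* = 2.326; margin = 2.326·0.301511 = 0.701315
CI on z-scale: (-1.341463, 0.061167)
Back-transform: tanh(-1.341463) = -0.872023, tanh(0.061167) = 0.061091

(-0.872, 0.061)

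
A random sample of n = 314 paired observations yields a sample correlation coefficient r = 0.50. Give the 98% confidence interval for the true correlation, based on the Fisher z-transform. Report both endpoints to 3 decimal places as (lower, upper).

Fisher z: z_r = atanh(r) = ½·ln((1+0.50)/(1−0.50)) = 0.549306
SE(z) = 1/√(n−3) = 1/√311 = 0.056705
98% ⇒ z* = 2.326; margin = 2.326·0.056705 = 0.131896
CI on z-scale: (0.417410, 0.681202)
Back-transform: tanh(0.417410) = 0.394746, tanh(0.681202) = 0.592300

(0.395, 0.592)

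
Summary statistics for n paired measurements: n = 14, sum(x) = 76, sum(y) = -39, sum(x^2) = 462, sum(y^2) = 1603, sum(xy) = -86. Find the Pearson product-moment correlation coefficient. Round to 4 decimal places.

S_xy = nΣxy − ΣxΣy = 14·(-86) − 76·(-39) = -1204 − (-2964) = 1760
S_xx = nΣx² − (Σx)² = 14·462 − 76² = 6468 − 5776 = 692
S_yy = nΣy² − (Σy)² = 14·1603 − (-39)² = 22442 − 1521 = 20921
r = S_xy / √(S_xx·S_yy) = 1760 / √(692·20921) = 1760 / √14477332 = 1760 / 3804.9089 = 0.4626

0.4626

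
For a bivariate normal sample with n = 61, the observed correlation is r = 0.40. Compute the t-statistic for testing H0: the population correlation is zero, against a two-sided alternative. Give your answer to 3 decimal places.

3.352

t = r·√(n−2) / √(1−r²) with r = 0.40, n = 61
  = 0.40·√59 / √(1 − 0.1600)
  = 0.40·7.681146 / 0.916515
  = 3.072458 / 0.916515 = 3.352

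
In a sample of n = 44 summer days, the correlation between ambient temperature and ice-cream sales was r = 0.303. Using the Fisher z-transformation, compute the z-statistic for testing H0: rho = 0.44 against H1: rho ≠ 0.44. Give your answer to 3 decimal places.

z_r = atanh(0.303) = 0.312820,  z_0 = atanh(0.44) = 0.472231
SE = 1/√(n−3) = 1/√41 = 0.156174
z = (z_r − z_0)/SE = (0.312820 − 0.472231) / 0.156174 = -0.159411 / 0.156174 = -1.021

-1.021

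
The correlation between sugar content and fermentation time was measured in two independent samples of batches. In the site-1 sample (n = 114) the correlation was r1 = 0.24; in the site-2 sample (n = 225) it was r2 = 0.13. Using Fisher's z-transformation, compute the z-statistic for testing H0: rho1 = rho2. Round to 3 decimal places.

Fisher z-transforms: z1 = atanh(0.24) = 0.244774, z2 = atanh(0.13) = 0.130740; difference d = 0.114034
Var(d) = 1/111 + 1/222 = 0.0090090 + 0.0045045 = 0.0135135
z = d/√Var(d) = 0.114034 / √0.0135135 = 0.114034 / 0.116248 = 0.981

0.981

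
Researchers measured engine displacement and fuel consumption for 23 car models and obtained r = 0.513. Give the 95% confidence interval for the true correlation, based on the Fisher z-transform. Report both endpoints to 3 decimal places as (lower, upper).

Fisher z: z_r = atanh(r) = ½·ln((1+0.513)/(1−0.513)) = 0.566793
SE(z) = 1/√(n−3) = 1/√20 = 0.223607
95% ⇒ z* = 1.960; margin = 1.960·0.223607 = 0.438270
CI on z-scale: (0.128523, 1.005063)
Back-transform: tanh(0.128523) = 0.127820, tanh(1.005063) = 0.763712

(0.128, 0.764)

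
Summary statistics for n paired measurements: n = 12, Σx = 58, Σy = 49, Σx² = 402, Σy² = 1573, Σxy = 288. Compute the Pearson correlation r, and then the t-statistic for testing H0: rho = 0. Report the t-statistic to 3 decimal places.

0.399

S_xy = nΣxy − ΣxΣy = 12·288 − 58·49 = 3456 − 2842 = 614
S_xx = nΣx² − (Σx)² = 12·402 − 58² = 4824 − 3364 = 1460
S_yy = nΣy² − (Σy)² = 12·1573 − 49² = 18876 − 2401 = 16475
r = S_xy / √(S_xx·S_yy) = 614 / √(1460·16475) = 614 / √24053500 = 614 / 4904.4368 = 0.1252
t = r·√(n−2)/√(1−r²) = 0.1252·√10 / √(1−0.015675) = 0.395917 / 0.992132 = 0.399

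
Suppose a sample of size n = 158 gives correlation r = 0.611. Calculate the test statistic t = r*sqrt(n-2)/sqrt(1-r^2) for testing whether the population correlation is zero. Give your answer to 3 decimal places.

9.640

t = r·√(n−2) / √(1−r²) with r = 0.611, n = 158
  = 0.611·√156 / √(1 − 0.373321)
  = 0.611·12.489996 / 0.791631
  = 7.631388 / 0.791631 = 9.640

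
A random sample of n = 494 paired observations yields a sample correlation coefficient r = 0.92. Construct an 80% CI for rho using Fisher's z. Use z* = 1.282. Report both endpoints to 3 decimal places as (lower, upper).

z_r = atanh(0.92) = 1.589027;  SE = 1/√(n−3) = 1/√491 = 0.045129
z-limits: 1.589027 ± 1.282·0.045129 = 1.589027 ± 0.057855 = [1.531172, 1.646882]
ρ-limits: (tanh 1.531172, tanh 1.646882) = (0.911, 0.928)

(0.911, 0.928)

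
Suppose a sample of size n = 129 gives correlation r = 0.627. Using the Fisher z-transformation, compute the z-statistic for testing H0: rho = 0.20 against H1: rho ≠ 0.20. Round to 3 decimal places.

5.991

z_r = atanh(0.627) = 0.736457,  z_0 = atanh(0.20) = 0.202733
SE = 1/√(n−3) = 1/√126 = 0.089087
z = (z_r − z_0)/SE = (0.736457 − 0.202733) / 0.089087 = 0.533724 / 0.089087 = 5.991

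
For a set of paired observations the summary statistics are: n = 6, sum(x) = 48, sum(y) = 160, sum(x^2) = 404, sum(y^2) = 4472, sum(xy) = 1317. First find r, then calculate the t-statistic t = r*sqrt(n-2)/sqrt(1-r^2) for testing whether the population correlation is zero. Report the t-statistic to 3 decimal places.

S_xy = nΣxy − ΣxΣy = 6·1317 − 48·160 = 7902 − 7680 = 222
S_xx = nΣx² − (Σx)² = 6·404 − 48² = 2424 − 2304 = 120
S_yy = nΣy² − (Σy)² = 6·4472 − 160² = 26832 − 25600 = 1232
r = S_xy / √(S_xx·S_yy) = 222 / √(120·1232) = 222 / √147840 = 222 / 384.4997 = 0.5774
t = r·√(n−2)/√(1−r²) = 0.5774·√4 / √(1−0.333391) = 1.154800 / 0.816461 = 1.414

1.414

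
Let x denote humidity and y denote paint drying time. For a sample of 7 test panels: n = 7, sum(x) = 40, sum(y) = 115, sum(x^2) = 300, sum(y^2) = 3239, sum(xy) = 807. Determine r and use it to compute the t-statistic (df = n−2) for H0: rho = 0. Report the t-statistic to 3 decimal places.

S_xy = nΣxy − ΣxΣy = 7·807 − 40·115 = 5649 − 4600 = 1049
S_xx = nΣx² − (Σx)² = 7·300 − 40² = 2100 − 1600 = 500
S_yy = nΣy² − (Σy)² = 7·3239 − 115² = 22673 − 13225 = 9448
r = S_xy / √(S_xx·S_yy) = 1049 / √(500·9448) = 1049 / √4724000 = 1049 / 2173.4765 = 0.4826
t = r·√(n−2)/√(1−r²) = 0.4826·√5 / √(1−0.232903) = 1.079126 / 0.875841 = 1.232

1.232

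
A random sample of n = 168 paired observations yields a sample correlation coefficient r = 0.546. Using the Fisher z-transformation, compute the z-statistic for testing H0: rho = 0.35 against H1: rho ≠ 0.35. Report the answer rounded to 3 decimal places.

3.176

Fisher z: atanh(0.546) = 0.612665, atanh(0.35) = 0.365444
z = (z_r − z_0)·√(n−3) = (0.612665 − 0.365444)·√165 = 0.247221 · 12.845233 = 3.176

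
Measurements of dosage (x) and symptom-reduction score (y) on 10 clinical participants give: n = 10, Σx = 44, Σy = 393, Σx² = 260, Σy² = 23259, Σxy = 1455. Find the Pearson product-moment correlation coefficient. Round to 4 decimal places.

-0.3807

Numerator: nΣxy − (Σx)(Σy) = 10·1455 − (44)(393) = -2742
Denominator: √[(nΣx²−(Σx)²)(nΣy²−(Σy)²)]
  nΣx²−(Σx)² = 10·260 − 1936 = 664;  nΣy²−(Σy)² = 10·23259 − 154449 = 78141
  √(664·78141) = √51885624 = 7203.1676
r = -2742 / 7203.1676 = -0.3807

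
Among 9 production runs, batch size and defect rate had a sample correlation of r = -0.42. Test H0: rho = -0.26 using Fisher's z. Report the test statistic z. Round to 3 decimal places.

z_r = atanh(-0.42) = -0.447692,  z_0 = atanh(-0.26) = -0.266108
SE = 1/√(n−3) = 1/√6 = 0.408248
z = (z_r − z_0)/SE = (-0.447692 − (-0.266108)) / 0.408248 = -0.181584 / 0.408248 = -0.445

-0.445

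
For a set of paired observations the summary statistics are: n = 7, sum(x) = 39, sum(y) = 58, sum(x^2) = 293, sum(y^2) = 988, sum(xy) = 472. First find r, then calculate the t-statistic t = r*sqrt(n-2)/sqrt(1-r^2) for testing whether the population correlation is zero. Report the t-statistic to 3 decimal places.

Numerator: nΣxy − (Σx)(Σy) = 7·472 − (39)(58) = 1042
Denominator: √[(nΣx²−(Σx)²)(nΣy²−(Σy)²)]
  nΣx²−(Σx)² = 7·293 − 1521 = 530;  nΣy²−(Σy)² = 7·988 − 3364 = 3552
  √(530·3552) = √1882560 = 1372.0641
r = 1042 / 1372.0641 = 0.7594
t = r·√(n−2)/√(1−r²) = 0.7594·√5 / √(1−0.576688) = 1.698070 / 0.650624 = 2.610

2.610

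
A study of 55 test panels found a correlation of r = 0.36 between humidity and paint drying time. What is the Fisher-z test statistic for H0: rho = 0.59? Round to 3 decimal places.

-2.169

z_r = atanh(0.36) = 0.376886,  z_0 = atanh(0.59) = 0.677666
SE = 1/√(n−3) = 1/√52 = 0.138675
z = (z_r − z_0)/SE = (0.376886 − 0.677666) / 0.138675 = -0.300780 / 0.138675 = -2.169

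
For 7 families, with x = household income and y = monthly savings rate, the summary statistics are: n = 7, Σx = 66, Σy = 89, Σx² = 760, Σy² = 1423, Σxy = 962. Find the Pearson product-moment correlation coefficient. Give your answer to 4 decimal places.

0.6133

S_xy = nΣxy − ΣxΣy = 7·962 − 66·89 = 6734 − 5874 = 860
S_xx = nΣx² − (Σx)² = 7·760 − 66² = 5320 − 4356 = 964
S_yy = nΣy² − (Σy)² = 7·1423 − 89² = 9961 − 7921 = 2040
r = S_xy / √(S_xx·S_yy) = 860 / √(964·2040) = 860 / √1966560 = 860 / 1402.3409 = 0.6133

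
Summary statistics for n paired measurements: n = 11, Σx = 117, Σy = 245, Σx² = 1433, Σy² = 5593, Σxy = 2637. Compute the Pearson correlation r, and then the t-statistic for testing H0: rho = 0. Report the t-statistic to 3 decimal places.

0.593

S_xy = nΣxy − ΣxΣy = 11·2637 − 117·245 = 29007 − 28665 = 342
S_xx = nΣx² − (Σx)² = 11·1433 − 117² = 15763 − 13689 = 2074
S_yy = nΣy² − (Σy)² = 11·5593 − 245² = 61523 − 60025 = 1498
r = S_xy / √(S_xx·S_yy) = 342 / √(2074·1498) = 342 / √3106852 = 342 / 1762.6264 = 0.1940
t = r·√(n−2)/√(1−r²) = 0.1940·√9 / √(1−0.037636) = 0.582000 / 0.981002 = 0.593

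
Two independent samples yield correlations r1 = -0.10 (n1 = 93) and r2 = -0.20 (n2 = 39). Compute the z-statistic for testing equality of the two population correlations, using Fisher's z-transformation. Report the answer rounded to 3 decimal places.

Fisher z-transforms: z1 = atanh(-0.10) = -0.100335, z2 = atanh(-0.20) = -0.202733; difference d = 0.102398
Var(d) = 1/90 + 1/36 = 0.0111111 + 0.0277778 = 0.0388889
z = d/√Var(d) = 0.102398 / √0.0388889 = 0.102398 / 0.197203 = 0.519

0.519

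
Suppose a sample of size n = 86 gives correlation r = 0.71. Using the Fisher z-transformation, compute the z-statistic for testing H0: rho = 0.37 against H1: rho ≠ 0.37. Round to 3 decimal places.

z_r = atanh(0.71) = 0.887184,  z_0 = atanh(0.37) = 0.388423
SE = 1/√(n−3) = 1/√83 = 0.109764
z = (z_r − z_0)/SE = (0.887184 − 0.388423) / 0.109764 = 0.498761 / 0.109764 = 4.544

4.544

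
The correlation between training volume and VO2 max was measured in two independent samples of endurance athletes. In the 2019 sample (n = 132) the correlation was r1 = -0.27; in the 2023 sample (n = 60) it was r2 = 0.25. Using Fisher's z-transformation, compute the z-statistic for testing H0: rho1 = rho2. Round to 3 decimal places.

Fisher z-transforms: z1 = atanh(-0.27) = -0.276864, z2 = atanh(0.25) = 0.255413; difference d = -0.532277
Var(d) = 1/129 + 1/57 = 0.0077519 + 0.0175439 = 0.0252958
z = d/√Var(d) = -0.532277 / √0.0252958 = -0.532277 / 0.159047 = -3.347

-3.347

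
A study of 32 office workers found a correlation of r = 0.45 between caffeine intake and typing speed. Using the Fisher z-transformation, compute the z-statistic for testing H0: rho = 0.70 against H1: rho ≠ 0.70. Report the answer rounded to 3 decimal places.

-2.060

z_r = atanh(0.45) = 0.484700,  z_0 = atanh(0.70) = 0.867301
SE = 1/√(n−3) = 1/√29 = 0.185695
z = (z_r − z_0)/SE = (0.484700 − 0.867301) / 0.185695 = -0.382601 / 0.185695 = -2.060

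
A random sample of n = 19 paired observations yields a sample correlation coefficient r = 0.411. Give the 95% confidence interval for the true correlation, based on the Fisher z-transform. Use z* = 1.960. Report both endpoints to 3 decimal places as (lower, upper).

(-0.053, 0.729)

Fisher z: z_r = atanh(r) = ½·ln((1+0.411)/(1−0.411)) = 0.436814
SE(z) = 1/√(n−3) = 1/√16 = 0.250000
95% ⇒ z* = 1.960; margin = 1.960·0.250000 = 0.490000
CI on z-scale: (-0.053186, 0.926814)
Back-transform: tanh(-0.053186) = -0.053136, tanh(0.926814) = 0.729105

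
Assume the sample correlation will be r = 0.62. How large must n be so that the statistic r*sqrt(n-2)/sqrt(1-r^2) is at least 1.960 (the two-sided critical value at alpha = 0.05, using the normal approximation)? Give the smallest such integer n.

r√(n−2)/√(1−r²) ≥ 1.960  ⇔  n−2 ≥ (1.960)²·(1−r²)/r²
(1−r²)/r² = (1−0.3844)/0.3844 = 1.6015
n ≥ 2 + 3.8416·1.6015 = 2 + 6.1523 = 8.1523
⌈8.1523⌉ = 9

9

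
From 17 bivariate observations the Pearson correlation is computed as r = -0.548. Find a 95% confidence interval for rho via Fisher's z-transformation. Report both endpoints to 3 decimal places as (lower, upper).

(-0.814, -0.091)

Fisher z: z_r = atanh(r) = ½·ln((1+(-0.548))/(1−(-0.548))) = -0.615518
SE(z) = 1/√(n−3) = 1/√14 = 0.267261
95% ⇒ z* = 1.960; margin = 1.960·0.267261 = 0.523832
CI on z-scale: (-1.139350, -0.091686)
Back-transform: tanh(-1.139350) = -0.814195, tanh(-0.091686) = -0.091430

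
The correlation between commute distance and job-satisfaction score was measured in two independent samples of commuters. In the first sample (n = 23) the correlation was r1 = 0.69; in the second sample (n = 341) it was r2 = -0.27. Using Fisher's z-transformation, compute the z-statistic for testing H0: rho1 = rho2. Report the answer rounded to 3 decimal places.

4.888

z1 = atanh(0.69) = 0.847956,  z2 = atanh(-0.27) = -0.276864
SE = √(1/(n1−3) + 1/(n2−3)) = √(1/20 + 1/338) = √(0.0500000 + 0.0029586) = √0.0529586 = 0.230127
z = (z1 − z2)/SE = (0.847956 − (-0.276864)) / 0.230127 = 1.124820 / 0.230127 = 4.888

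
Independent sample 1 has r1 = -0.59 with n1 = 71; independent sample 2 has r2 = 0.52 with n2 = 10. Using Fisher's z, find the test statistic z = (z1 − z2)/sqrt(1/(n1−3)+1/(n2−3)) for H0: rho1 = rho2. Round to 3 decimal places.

-3.159

Fisher z-transforms: z1 = atanh(-0.59) = -0.677666, z2 = atanh(0.52) = 0.576340; difference d = -1.254006
Var(d) = 1/68 + 1/7 = 0.0147059 + 0.1428571 = 0.1575630
z = d/√Var(d) = -1.254006 / √0.1575630 = -1.254006 / 0.396942 = -3.159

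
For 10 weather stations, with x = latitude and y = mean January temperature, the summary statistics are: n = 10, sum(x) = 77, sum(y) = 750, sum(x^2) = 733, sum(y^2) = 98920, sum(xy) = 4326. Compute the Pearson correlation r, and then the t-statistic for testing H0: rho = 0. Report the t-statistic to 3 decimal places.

S_xy = nΣxy − ΣxΣy = 10·4326 − 77·750 = 43260 − 57750 = -14490
S_xx = nΣx² − (Σx)² = 10·733 − 77² = 7330 − 5929 = 1401
S_yy = nΣy² − (Σy)² = 10·98920 − 750² = 989200 − 562500 = 426700
r = S_xy / √(S_xx·S_yy) = -14490 / √(1401·426700) = -14490 / √597806700 = -14490 / 24450.0859 = -0.5926
t = r·√(n−2)/√(1−r²) = -0.5926·√8 / √(1−0.351175) = -1.676126 / 0.805497 = -2.081

-2.081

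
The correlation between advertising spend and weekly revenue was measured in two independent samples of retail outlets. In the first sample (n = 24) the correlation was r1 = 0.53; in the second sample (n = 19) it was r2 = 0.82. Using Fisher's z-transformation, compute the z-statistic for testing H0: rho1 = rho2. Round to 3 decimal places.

-1.708

Fisher z-transforms: z1 = atanh(0.53) = 0.590145, z2 = atanh(0.82) = 1.156817; difference d = -0.566672
Var(d) = 1/21 + 1/16 = 0.0476190 + 0.0625000 = 0.1101190
z = d/√Var(d) = -0.566672 / √0.1101190 = -0.566672 / 0.331842 = -1.708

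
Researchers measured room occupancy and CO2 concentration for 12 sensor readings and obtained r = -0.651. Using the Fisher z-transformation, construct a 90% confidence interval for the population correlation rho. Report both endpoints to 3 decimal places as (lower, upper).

Fisher z: z_r = atanh(r) = ½·ln((1+(-0.651))/(1−(-0.651))) = -0.777032
SE(z) = 1/√(n−3) = 1/√9 = 0.333333
90% ⇒ z* = 1.645; margin = 1.645·0.333333 = 0.548333
CI on z-scale: (-1.325365, -0.228699)
Back-transform: tanh(-1.325365) = -0.868112, tanh(-0.228699) = -0.224793

(-0.868, -0.225)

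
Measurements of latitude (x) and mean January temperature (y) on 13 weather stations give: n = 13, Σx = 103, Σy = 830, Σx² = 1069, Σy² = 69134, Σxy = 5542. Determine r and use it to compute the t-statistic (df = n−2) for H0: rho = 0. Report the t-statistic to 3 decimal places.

-1.976

S_xy = nΣxy − ΣxΣy = 13·5542 − 103·830 = 72046 − 85490 = -13444
S_xx = nΣx² − (Σx)² = 13·1069 − 103² = 13897 − 10609 = 3288
S_yy = nΣy² − (Σy)² = 13·69134 − 830² = 898742 − 688900 = 209842
r = S_xy / √(S_xx·S_yy) = -13444 / √(3288·209842) = -13444 / √689960496 = -13444 / 26267.0991 = -0.5118
t = r·√(n−2)/√(1−r²) = -0.5118·√11 / √(1−0.261939) = -1.697449 / 0.859105 = -1.976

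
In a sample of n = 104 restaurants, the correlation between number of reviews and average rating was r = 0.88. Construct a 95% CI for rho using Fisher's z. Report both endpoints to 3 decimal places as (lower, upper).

Fisher z: z_r = atanh(r) = ½·ln((1+0.88)/(1−0.88)) = 1.375768
SE(z) = 1/√(n−3) = 1/√101 = 0.099504
95% ⇒ z* = 1.960; margin = 1.960·0.099504 = 0.195028
CI on z-scale: (1.180740, 1.570796)
Back-transform: tanh(1.180740) = 0.827685, tanh(1.570796) = 0.917152

(0.828, 0.917)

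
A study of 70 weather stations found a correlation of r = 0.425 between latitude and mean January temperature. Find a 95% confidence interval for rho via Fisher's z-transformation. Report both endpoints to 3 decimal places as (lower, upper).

(0.211, 0.600)

Fisher z: z_r = atanh(r) = ½·ln((1+0.425)/(1−0.425)) = 0.453779
SE(z) = 1/√(n−3) = 1/√67 = 0.122169
95% ⇒ z* = 1.960; margin = 1.960·0.122169 = 0.239451
CI on z-scale: (0.214328, 0.693230)
Back-transform: tanh(0.214328) = 0.211105, tanh(0.693230) = 0.600053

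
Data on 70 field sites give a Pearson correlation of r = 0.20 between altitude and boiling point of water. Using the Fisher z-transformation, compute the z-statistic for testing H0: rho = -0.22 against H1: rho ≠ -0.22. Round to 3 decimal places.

3.490

Fisher z: atanh(0.20) = 0.202733, atanh(-0.22) = -0.223656
z = (z_r − z_0)·√(n−3) = (0.202733 − (-0.223656))·√67 = 0.426389 · 8.185353 = 3.490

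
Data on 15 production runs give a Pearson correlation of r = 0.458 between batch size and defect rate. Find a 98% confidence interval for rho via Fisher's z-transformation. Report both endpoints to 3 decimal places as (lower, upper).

z_r = atanh(0.458) = 0.494777;  SE = 1/√(n−3) = 1/√12 = 0.288675
z-limits: 0.494777 ± 2.326·0.288675 = 0.494777 ± 0.671458 = [-0.176681, 1.166235]
ρ-limits: (tanh -0.176681, tanh 1.166235) = (-0.175, 0.823)

(-0.175, 0.823)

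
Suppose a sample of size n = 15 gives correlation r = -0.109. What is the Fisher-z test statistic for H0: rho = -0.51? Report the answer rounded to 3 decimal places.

z_r = atanh(-0.109) = -0.109435,  z_0 = atanh(-0.51) = -0.562730
SE = 1/√(n−3) = 1/√12 = 0.288675
z = (z_r − z_0)/SE = (-0.109435 − (-0.562730)) / 0.288675 = 0.453295 / 0.288675 = 1.570

1.570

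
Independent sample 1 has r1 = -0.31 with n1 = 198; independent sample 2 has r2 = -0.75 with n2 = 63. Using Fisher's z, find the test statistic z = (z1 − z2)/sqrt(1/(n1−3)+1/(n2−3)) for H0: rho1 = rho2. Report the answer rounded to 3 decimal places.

Fisher z-transforms: z1 = atanh(-0.31) = -0.320545, z2 = atanh(-0.75) = -0.972955; difference d = 0.652410
Var(d) = 1/195 + 1/60 = 0.0051282 + 0.0166667 = 0.0217949
z = d/√Var(d) = 0.652410 / √0.0217949 = 0.652410 / 0.147631 = 4.419

4.419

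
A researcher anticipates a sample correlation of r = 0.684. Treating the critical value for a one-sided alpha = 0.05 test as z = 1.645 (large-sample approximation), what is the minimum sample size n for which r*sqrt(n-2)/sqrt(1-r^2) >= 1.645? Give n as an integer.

6

Need r·√(n−2)/√(1−r²) ≥ 1.645
√(n−2) ≥ 1.645·√(1−0.467856) / 0.684 = 1.645·0.729482 / 0.684 = 1.7544
n−2 ≥ 3.0779  ⇒  n ≥ 5.0779
Smallest integer n = 6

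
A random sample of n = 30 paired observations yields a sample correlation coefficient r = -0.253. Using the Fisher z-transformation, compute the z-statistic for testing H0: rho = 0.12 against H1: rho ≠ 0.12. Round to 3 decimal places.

-1.970

Fisher z: atanh(-0.253) = -0.258615, atanh(0.12) = 0.120581
z = (z_r − z_0)·√(n−3) = (-0.258615 − 0.120581)·√27 = -0.379196 · 5.196152 = -1.970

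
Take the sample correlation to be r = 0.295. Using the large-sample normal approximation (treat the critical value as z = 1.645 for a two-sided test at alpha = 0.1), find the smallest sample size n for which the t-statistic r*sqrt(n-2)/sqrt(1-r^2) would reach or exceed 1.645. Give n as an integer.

Need r·√(n−2)/√(1−r²) ≥ 1.645
√(n−2) ≥ 1.645·√(1−0.087025) / 0.295 = 1.645·0.955497 / 0.295 = 5.3281
n−2 ≥ 28.3886  ⇒  n ≥ 30.3886
Smallest integer n = 31

31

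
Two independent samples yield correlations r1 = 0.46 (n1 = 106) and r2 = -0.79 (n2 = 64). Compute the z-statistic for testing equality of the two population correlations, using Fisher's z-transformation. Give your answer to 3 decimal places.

9.710

Fisher z-transforms: z1 = atanh(0.46) = 0.497311, z2 = atanh(-0.79) = -1.071432; difference d = 1.568743
Var(d) = 1/103 + 1/61 = 0.0097087 + 0.0163934 = 0.0261021
z = d/√Var(d) = 1.568743 / √0.0261021 = 1.568743 / 0.161561 = 9.710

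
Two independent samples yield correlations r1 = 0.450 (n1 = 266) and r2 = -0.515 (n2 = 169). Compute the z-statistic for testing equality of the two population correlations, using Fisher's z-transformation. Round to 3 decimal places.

10.635

z1 = atanh(0.450) = 0.484700,  z2 = atanh(-0.515) = -0.569511
SE = √(1/(n1−3) + 1/(n2−3)) = √(1/263 + 1/166) = √(0.0038023 + 0.0060241) = √0.0098264 = 0.099128
z = (z1 − z2)/SE = (0.484700 − (-0.569511)) / 0.099128 = 1.054211 / 0.099128 = 10.635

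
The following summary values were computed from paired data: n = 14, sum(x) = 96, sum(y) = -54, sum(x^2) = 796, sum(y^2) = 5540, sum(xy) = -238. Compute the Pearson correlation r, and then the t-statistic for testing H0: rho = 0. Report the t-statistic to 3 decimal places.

0.541

S_xy = nΣxy − ΣxΣy = 14·(-238) − 96·(-54) = -3332 − (-5184) = 1852
S_xx = nΣx² − (Σx)² = 14·796 − 96² = 11144 − 9216 = 1928
S_yy = nΣy² − (Σy)² = 14·5540 − (-54)² = 77560 − 2916 = 74644
r = S_xy / √(S_xx·S_yy) = 1852 / √(1928·74644) = 1852 / √143913632 = 1852 / 11996.4008 = 0.1544
t = r·√(n−2)/√(1−r²) = 0.1544·√12 / √(1−0.023839) = 0.534857 / 0.988009 = 0.541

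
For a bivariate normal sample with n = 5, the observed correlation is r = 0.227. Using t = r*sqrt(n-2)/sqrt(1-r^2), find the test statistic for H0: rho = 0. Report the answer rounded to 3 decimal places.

0.404

t = r·√(n−2) / √(1−r²) with r = 0.227, n = 5
  = 0.227·√3 / √(1 − 0.051529)
  = 0.227·1.732051 / 0.973895
  = 0.393176 / 0.973895 = 0.404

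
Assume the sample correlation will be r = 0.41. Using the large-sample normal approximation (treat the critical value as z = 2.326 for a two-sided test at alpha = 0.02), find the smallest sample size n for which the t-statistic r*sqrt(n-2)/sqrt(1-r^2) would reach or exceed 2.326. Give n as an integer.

Need r·√(n−2)/√(1−r²) ≥ 2.326
√(n−2) ≥ 2.326·√(1−0.1681) / 0.41 = 2.326·0.912086 / 0.41 = 5.1744
n−2 ≥ 26.7744  ⇒  n ≥ 28.7744
Smallest integer n = 29

29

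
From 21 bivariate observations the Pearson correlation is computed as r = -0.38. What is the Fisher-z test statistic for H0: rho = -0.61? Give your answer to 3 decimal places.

Fisher z: atanh(-0.38) = -0.400060, atanh(-0.61) = -0.708921
z = (z_r − z_0)·√(n−3) = (-0.400060 − (-0.708921))·√18 = 0.308861 · 4.242641 = 1.310

1.310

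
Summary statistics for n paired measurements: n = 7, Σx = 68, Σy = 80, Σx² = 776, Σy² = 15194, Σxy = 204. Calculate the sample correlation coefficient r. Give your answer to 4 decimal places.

S_xy = nΣxy − ΣxΣy = 7·204 − 68·80 = 1428 − 5440 = -4012
S_xx = nΣx² − (Σx)² = 7·776 − 68² = 5432 − 4624 = 808
S_yy = nΣy² − (Σy)² = 7·15194 − 80² = 106358 − 6400 = 99958
r = S_xy / √(S_xx·S_yy) = -4012 / √(808·99958) = -4012 / √80766064 = -4012 / 8986.9942 = -0.4464

-0.4464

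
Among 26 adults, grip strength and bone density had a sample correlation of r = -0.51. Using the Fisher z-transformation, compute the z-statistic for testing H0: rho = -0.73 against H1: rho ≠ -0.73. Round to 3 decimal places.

1.755

z_r = atanh(-0.51) = -0.562730,  z_0 = atanh(-0.73) = -0.928727
SE = 1/√(n−3) = 1/√23 = 0.208514
z = (z_r − z_0)/SE = (-0.562730 − (-0.928727)) / 0.208514 = 0.365997 / 0.208514 = 1.755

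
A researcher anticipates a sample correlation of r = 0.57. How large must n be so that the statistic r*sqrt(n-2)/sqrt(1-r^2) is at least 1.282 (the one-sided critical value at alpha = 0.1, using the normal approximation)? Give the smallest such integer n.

6

r√(n−2)/√(1−r²) ≥ 1.282  ⇔  n−2 ≥ (1.282)²·(1−r²)/r²
(1−r²)/r² = (1−0.3249)/0.3249 = 2.0779
n ≥ 2 + 1.643524·2.0779 = 2 + 3.4151 = 5.4151
⌈5.4151⌉ = 6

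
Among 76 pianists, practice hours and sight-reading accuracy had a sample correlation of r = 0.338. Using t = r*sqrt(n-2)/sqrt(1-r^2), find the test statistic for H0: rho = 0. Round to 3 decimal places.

1 − r² = 1 − 0.114244 = 0.885756;  √(1−r²) = 0.941146
√(n−2) = √74 = 8.602325
t = r·√(n−2)/√(1−r²) = 0.338 · 8.602325 / 0.941146 = 3.089

3.089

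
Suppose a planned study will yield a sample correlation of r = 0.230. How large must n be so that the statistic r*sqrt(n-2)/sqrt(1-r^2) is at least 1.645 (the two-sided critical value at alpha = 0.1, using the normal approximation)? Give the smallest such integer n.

51

r√(n−2)/√(1−r²) ≥ 1.645  ⇔  n−2 ≥ (1.645)²·(1−r²)/r²
(1−r²)/r² = (1−0.052900)/0.052900 = 17.9036
n ≥ 2 + 2.706025·17.9036 = 2 + 48.4476 = 50.4476
⌈50.4476⌉ = 51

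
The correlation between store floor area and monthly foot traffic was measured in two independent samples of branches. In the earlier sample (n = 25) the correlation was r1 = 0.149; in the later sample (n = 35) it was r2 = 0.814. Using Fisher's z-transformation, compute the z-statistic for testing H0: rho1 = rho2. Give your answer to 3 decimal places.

z1 = atanh(0.149) = 0.150118,  z2 = atanh(0.814) = 1.138771
SE = √(1/(n1−3) + 1/(n2−3)) = √(1/22 + 1/32) = √(0.0454545 + 0.0312500) = √0.0767045 = 0.276956
z = (z1 − z2)/SE = (0.150118 − 1.138771) / 0.276956 = -0.988653 / 0.276956 = -3.570

-3.570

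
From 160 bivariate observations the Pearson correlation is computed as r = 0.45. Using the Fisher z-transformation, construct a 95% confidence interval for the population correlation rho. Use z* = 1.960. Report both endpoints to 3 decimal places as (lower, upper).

Fisher z: z_r = atanh(r) = ½·ln((1+0.45)/(1−0.45)) = 0.484700
SE(z) = 1/√(n−3) = 1/√157 = 0.079809
95% ⇒ z* = 1.960; margin = 1.960·0.079809 = 0.156426
CI on z-scale: (0.328274, 0.641126)
Back-transform: tanh(0.328274) = 0.316969, tanh(0.641126) = 0.565666

(0.317, 0.566)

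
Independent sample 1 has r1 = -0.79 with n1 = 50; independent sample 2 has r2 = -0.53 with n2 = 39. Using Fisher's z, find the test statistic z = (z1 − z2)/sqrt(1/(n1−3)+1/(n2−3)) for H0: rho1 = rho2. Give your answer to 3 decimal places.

-2.173

Fisher z-transforms: z1 = atanh(-0.79) = -1.071432, z2 = atanh(-0.53) = -0.590145; difference d = -0.481287
Var(d) = 1/47 + 1/36 = 0.0212766 + 0.0277778 = 0.0490544
z = d/√Var(d) = -0.481287 / √0.0490544 = -0.481287 / 0.221482 = -2.173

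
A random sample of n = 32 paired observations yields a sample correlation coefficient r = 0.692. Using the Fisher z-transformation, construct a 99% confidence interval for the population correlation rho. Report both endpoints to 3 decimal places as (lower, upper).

z_r = atanh(0.692) = 0.851783;  SE = 1/√(n−3) = 1/√29 = 0.185695
z-limits: 0.851783 ± 2.576·0.185695 = 0.851783 ± 0.478350 = [0.373433, 1.330133]
ρ-limits: (tanh 0.373433, tanh 1.330133) = (0.357, 0.869)

(0.357, 0.869)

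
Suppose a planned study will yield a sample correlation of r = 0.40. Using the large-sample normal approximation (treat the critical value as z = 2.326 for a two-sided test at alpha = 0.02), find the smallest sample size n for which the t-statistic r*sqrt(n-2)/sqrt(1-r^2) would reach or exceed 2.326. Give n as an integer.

31

Need r·√(n−2)/√(1−r²) ≥ 2.326
√(n−2) ≥ 2.326·√(1−0.1600) / 0.40 = 2.326·0.916515 / 0.40 = 5.3295
n−2 ≥ 28.4036  ⇒  n ≥ 30.4036
Smallest integer n = 31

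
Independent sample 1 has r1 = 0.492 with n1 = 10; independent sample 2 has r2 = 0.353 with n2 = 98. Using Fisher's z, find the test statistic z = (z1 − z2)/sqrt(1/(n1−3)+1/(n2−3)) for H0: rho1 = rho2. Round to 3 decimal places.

Fisher z-transforms: z1 = atanh(0.492) = 0.538696, z2 = atanh(0.353) = 0.368867; difference d = 0.169829
Var(d) = 1/7 + 1/95 = 0.1428571 + 0.0105263 = 0.1533834
z = d/√Var(d) = 0.169829 / √0.1533834 = 0.169829 / 0.391642 = 0.434

0.434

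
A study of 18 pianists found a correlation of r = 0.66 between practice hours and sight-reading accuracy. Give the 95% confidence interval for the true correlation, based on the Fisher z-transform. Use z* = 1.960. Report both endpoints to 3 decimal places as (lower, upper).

(0.279, 0.861)

Fisher z: z_r = atanh(r) = ½·ln((1+0.66)/(1−0.66)) = 0.792814
SE(z) = 1/√(n−3) = 1/√15 = 0.258199
95% ⇒ z* = 1.960; margin = 1.960·0.258199 = 0.506070
CI on z-scale: (0.286744, 1.298884)
Back-transform: tanh(0.286744) = 0.279135, tanh(1.298884) = 0.861436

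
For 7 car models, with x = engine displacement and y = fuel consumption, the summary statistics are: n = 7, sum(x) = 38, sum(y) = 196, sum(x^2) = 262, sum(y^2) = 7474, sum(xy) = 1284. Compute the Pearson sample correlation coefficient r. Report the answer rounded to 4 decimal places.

Numerator: nΣxy − (Σx)(Σy) = 7·1284 − (38)(196) = 1540
Denominator: √[(nΣx²−(Σx)²)(nΣy²−(Σy)²)]
  nΣx²−(Σx)² = 7·262 − 1444 = 390;  nΣy²−(Σy)² = 7·7474 − 38416 = 13902
  √(390·13902) = √5421780 = 2328.4716
r = 1540 / 2328.4716 = 0.6614

0.6614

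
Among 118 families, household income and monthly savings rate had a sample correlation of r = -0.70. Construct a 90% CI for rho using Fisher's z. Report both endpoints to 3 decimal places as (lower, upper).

Fisher z: z_r = atanh(r) = ½·ln((1+(-0.70))/(1−(-0.70))) = -0.867301
SE(z) = 1/√(n−3) = 1/√115 = 0.093250
90% ⇒ z* = 1.645; margin = 1.645·0.093250 = 0.153396
CI on z-scale: (-1.020697, -0.713905)
Back-transform: tanh(-1.020697) = -0.770150, tanh(-0.713905) = -0.613120

(-0.770, -0.613)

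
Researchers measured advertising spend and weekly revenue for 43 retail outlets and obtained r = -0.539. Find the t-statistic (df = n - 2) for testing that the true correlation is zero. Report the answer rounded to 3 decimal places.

1 − r² = 1 − 0.290521 = 0.709479;  √(1−r²) = 0.842306
√(n−2) = √41 = 6.403124
t = r·√(n−2)/√(1−r²) = -0.539 · 6.403124 / 0.842306 = -4.097

-4.097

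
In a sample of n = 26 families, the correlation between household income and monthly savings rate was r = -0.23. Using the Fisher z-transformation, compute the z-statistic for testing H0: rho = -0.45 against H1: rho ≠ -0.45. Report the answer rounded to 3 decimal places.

1.201

Fisher z: atanh(-0.23) = -0.234189, atanh(-0.45) = -0.484700
z = (z_r − z_0)·√(n−3) = (-0.234189 − (-0.484700))·√23 = 0.250511 · 4.795832 = 1.201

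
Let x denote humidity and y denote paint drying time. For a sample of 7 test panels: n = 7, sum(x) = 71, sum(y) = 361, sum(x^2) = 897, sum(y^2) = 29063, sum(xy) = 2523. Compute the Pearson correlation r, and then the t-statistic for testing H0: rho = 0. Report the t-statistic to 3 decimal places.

Numerator: nΣxy − (Σx)(Σy) = 7·2523 − (71)(361) = -7970
Denominator: √[(nΣx²−(Σx)²)(nΣy²−(Σy)²)]
  nΣx²−(Σx)² = 7·897 − 5041 = 1238;  nΣy²−(Σy)² = 7·29063 − 130321 = 73120
  √(1238·73120) = √90522560 = 9514.3344
r = -7970 / 9514.3344 = -0.8377
t = r·√(n−2)/√(1−r²) = -0.8377·√5 / √(1−0.701741) = -1.873154 / 0.546131 = -3.430

-3.430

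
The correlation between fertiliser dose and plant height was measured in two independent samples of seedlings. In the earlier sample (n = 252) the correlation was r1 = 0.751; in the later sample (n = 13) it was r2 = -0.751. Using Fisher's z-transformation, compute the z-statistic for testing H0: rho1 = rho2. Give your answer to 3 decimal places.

Fisher z-transforms: z1 = atanh(0.751) = 0.975245, z2 = atanh(-0.751) = -0.975245; difference d = 1.950490
Var(d) = 1/249 + 1/10 = 0.0040161 + 0.1000000 = 0.1040161
z = d/√Var(d) = 1.950490 / √0.1040161 = 1.950490 / 0.322515 = 6.048

6.048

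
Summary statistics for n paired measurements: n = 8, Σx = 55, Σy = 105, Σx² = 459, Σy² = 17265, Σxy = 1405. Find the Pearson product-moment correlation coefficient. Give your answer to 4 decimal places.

0.6027

Numerator: nΣxy − (Σx)(Σy) = 8·1405 − (55)(105) = 5465
Denominator: √[(nΣx²−(Σx)²)(nΣy²−(Σy)²)]
  nΣx²−(Σx)² = 8·459 − 3025 = 647;  nΣy²−(Σy)² = 8·17265 − 11025 = 127095
  √(647·127095) = √82230465 = 9068.1015
r = 5465 / 9068.1015 = 0.6027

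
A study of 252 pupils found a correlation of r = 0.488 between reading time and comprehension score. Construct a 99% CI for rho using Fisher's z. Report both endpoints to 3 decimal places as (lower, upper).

(0.354, 0.602)

z_r = atanh(0.488) = 0.533432;  SE = 1/√(n−3) = 1/√249 = 0.063372
z-limits: 0.533432 ± 2.576·0.063372 = 0.533432 ± 0.163246 = [0.370186, 0.696678]
ρ-limits: (tanh 0.370186, tanh 0.696678) = (0.354, 0.602)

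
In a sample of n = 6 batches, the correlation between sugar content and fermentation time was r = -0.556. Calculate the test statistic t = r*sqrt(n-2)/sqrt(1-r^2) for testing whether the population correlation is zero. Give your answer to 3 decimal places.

-1.338

t = r·√(n−2) / √(1−r²) with r = -0.556, n = 6
  = -0.556·√4 / √(1 − 0.309136)
  = -0.556·2.000000 / 0.831182
  = -1.112000 / 0.831182 = -1.338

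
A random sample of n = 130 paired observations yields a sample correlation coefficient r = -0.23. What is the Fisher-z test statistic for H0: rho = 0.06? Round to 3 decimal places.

z_r = atanh(-0.23) = -0.234189,  z_0 = atanh(0.06) = 0.060072
SE = 1/√(n−3) = 1/√127 = 0.088736
z = (z_r − z_0)/SE = (-0.234189 − 0.060072) / 0.088736 = -0.294261 / 0.088736 = -3.316

-3.316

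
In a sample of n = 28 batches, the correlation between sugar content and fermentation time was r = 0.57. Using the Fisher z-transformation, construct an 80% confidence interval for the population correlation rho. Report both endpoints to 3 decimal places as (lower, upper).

(0.372, 0.718)

z_r = atanh(0.57) = 0.647523;  SE = 1/√(n−3) = 1/√25 = 0.200000
z-limits: 0.647523 ± 1.282·0.200000 = 0.647523 ± 0.256400 = [0.391123, 0.903923]
ρ-limits: (tanh 0.391123, tanh 0.903923) = (0.372, 0.718)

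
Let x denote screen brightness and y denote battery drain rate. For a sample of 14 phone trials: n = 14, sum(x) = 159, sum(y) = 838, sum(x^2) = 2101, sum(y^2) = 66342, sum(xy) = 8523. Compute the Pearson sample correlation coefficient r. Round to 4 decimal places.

Numerator: nΣxy − (Σx)(Σy) = 14·8523 − (159)(838) = -13920
Denominator: √[(nΣx²−(Σx)²)(nΣy²−(Σy)²)]
  nΣx²−(Σx)² = 14·2101 − 25281 = 4133;  nΣy²−(Σy)² = 14·66342 − 702244 = 226544
  √(4133·226544) = √936306352 = 30599.1234
r = -13920 / 30599.1234 = -0.4549

-0.4549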